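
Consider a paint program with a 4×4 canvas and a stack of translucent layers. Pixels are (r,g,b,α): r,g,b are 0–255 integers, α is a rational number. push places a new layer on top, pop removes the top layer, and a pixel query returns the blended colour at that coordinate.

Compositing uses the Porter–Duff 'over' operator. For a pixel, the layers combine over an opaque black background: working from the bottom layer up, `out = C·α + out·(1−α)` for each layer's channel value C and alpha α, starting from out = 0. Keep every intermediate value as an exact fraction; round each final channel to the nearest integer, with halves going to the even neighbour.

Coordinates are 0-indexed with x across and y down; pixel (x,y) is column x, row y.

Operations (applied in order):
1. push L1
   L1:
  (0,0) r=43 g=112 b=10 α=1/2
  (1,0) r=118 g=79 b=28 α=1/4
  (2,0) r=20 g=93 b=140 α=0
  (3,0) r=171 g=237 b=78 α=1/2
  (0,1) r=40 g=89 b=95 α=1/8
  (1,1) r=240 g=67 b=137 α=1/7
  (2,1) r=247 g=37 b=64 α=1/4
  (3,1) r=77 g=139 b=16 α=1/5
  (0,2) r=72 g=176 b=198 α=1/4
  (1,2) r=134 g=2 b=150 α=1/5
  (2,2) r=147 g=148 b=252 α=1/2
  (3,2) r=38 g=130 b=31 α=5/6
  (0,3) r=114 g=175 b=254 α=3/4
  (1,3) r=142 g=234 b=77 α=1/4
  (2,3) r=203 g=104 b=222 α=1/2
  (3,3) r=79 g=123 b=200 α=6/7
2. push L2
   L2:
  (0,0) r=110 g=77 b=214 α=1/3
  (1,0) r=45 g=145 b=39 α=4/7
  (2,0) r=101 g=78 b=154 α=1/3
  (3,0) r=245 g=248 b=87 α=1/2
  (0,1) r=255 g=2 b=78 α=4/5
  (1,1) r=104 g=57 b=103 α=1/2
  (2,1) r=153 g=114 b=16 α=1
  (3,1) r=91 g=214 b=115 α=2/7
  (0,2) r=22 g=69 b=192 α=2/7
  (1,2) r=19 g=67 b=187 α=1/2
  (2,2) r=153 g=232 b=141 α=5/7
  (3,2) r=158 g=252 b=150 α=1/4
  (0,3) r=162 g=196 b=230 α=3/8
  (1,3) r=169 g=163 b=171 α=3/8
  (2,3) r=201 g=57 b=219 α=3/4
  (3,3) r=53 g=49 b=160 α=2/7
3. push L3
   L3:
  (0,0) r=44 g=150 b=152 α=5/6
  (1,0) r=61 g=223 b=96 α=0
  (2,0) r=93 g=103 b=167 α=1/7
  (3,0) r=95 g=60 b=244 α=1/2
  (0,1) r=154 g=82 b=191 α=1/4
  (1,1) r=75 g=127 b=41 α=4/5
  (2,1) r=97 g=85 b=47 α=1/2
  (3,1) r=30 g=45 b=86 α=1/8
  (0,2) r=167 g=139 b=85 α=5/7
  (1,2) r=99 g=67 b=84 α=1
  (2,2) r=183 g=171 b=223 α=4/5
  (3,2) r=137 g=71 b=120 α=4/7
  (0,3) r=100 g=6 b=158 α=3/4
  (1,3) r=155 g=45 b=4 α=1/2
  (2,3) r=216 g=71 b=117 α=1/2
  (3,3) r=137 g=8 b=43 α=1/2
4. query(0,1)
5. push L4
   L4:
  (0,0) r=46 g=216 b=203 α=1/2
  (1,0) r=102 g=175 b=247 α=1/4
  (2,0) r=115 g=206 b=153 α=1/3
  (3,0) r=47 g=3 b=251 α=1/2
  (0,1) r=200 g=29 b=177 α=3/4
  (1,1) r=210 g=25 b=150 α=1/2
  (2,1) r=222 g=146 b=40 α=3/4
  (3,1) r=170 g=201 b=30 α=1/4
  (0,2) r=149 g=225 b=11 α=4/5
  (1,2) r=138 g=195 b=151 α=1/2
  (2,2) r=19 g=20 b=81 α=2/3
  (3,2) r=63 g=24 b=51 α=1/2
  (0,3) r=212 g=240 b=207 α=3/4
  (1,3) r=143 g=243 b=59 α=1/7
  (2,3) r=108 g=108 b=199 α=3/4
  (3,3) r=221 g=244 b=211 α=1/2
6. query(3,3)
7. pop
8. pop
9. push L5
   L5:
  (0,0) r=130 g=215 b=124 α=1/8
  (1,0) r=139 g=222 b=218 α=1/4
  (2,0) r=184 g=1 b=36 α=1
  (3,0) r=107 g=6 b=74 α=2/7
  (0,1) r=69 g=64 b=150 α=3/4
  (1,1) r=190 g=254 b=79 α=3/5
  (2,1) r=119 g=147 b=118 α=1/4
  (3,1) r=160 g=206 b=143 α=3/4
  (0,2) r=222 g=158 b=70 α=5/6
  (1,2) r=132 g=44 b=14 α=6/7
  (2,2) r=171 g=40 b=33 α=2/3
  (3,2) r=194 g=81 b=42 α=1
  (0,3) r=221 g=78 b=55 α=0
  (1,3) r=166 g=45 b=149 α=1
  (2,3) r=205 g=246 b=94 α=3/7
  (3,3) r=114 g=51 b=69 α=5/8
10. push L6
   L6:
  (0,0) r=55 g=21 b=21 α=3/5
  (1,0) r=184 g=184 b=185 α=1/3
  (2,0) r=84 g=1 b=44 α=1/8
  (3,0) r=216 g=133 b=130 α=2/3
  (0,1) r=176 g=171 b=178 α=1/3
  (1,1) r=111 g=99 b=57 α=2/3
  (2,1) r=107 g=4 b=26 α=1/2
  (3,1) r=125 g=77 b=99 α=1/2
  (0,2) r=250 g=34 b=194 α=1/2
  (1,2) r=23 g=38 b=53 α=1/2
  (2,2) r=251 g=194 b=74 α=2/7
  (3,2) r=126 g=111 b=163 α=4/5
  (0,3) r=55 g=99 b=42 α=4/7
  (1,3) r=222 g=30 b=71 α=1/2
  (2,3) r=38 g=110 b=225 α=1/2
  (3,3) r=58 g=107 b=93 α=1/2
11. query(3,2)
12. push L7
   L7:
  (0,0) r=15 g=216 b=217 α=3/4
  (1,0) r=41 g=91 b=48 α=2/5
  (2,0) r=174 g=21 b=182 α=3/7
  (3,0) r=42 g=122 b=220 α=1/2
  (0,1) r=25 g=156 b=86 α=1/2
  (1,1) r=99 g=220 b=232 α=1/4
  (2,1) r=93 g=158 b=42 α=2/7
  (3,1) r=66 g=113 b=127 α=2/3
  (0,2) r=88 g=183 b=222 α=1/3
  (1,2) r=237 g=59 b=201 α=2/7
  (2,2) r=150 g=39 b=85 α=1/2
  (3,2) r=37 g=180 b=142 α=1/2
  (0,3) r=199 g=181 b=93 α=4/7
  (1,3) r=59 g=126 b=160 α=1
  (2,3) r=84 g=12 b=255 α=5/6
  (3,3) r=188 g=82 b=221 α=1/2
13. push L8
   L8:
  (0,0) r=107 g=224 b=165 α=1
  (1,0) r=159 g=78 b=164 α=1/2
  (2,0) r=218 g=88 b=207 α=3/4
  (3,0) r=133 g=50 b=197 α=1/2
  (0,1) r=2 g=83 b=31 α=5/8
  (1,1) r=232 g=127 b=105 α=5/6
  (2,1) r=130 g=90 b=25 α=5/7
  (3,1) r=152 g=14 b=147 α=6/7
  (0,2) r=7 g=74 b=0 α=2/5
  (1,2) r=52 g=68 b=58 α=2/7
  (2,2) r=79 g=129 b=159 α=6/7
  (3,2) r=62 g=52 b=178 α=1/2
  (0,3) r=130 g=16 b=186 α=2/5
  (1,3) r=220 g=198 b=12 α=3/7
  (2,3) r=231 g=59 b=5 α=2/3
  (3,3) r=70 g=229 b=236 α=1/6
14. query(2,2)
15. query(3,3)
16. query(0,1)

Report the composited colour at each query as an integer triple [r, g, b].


query (0,1) [L1,L2,L3] — begin 0,0,0
L1 α=1/8: [5, 89/8, 95/8]
L2 α=4/5: [205, 153/40, 2591/40]
L3 α=1/4: [769/4, 3739/160, 15413/160]
→ [192, 23, 96]

(3,3) stack=L1,L2,L3,L4; from [0,0,0]:
L1 α=6/7: [474/7, 738/7, 1200/7]
L2 α=2/7: [3112/49, 4376/49, 8240/49]
L3 α=1/2: [9825/98, 2384/49, 10347/98]
L4 α=1/2: [31483/196, 7170/49, 31025/196]
→ [161, 146, 158]

query (3,2) [L1,L2,L5,L6] — begin 0,0,0
after L1 α=5/6: [95/3, 325/3, 155/6]
after L2 α=1/4: [253/4, 577/4, 455/8]
after L5 α=1: [194, 81, 42]
after L6 α=4/5: [698/5, 105, 694/5]
→ [140, 105, 139]

query (2,2) [L1,L2,L5,L6,L7,L8] — begin 0,0,0
L1 α=1/2: [147/2, 74, 126]
L2 α=5/7: [912/7, 1308/7, 957/7]
L5 α=2/3: [1102/7, 1868/21, 473/7]
L6 α=2/7: [9024/49, 17488/147, 3401/49]
L7 α=1/2: [8187/49, 23221/294, 3783/49]
L8 α=6/7: [31413/343, 250777/2058, 50529/343]
→ [92, 122, 147]

(3,3) stack=L1,L2,L5,L6,L7,L8; from [0,0,0]:
L1 α=6/7: [474/7, 738/7, 1200/7]
L2 α=2/7: [3112/49, 4376/49, 8240/49]
L5 α=5/8: [18633/196, 25623/392, 41625/392]
L6 α=1/2: [30001/392, 67567/784, 78081/784]
L7 α=1/2: [103697/784, 131855/1568, 251345/1568]
L8 α=1/6: [573365/4704, 339449/3136, 1626773/9408]
→ [122, 108, 173]

query (0,1) [L1,L2,L5,L6,L7,L8] — begin 0,0,0
+L1 (α=1/8) → [5, 89/8, 95/8]
+L2 (α=4/5) → [205, 153/40, 2591/40]
+L5 (α=3/4) → [103, 7833/160, 20591/160]
+L6 (α=1/3) → [382/3, 7171/80, 34831/240]
+L7 (α=1/2) → [457/6, 19651/160, 55471/480]
+L8 (α=5/8) → [477/16, 125353/1280, 80271/1280]
→ [30, 98, 63]


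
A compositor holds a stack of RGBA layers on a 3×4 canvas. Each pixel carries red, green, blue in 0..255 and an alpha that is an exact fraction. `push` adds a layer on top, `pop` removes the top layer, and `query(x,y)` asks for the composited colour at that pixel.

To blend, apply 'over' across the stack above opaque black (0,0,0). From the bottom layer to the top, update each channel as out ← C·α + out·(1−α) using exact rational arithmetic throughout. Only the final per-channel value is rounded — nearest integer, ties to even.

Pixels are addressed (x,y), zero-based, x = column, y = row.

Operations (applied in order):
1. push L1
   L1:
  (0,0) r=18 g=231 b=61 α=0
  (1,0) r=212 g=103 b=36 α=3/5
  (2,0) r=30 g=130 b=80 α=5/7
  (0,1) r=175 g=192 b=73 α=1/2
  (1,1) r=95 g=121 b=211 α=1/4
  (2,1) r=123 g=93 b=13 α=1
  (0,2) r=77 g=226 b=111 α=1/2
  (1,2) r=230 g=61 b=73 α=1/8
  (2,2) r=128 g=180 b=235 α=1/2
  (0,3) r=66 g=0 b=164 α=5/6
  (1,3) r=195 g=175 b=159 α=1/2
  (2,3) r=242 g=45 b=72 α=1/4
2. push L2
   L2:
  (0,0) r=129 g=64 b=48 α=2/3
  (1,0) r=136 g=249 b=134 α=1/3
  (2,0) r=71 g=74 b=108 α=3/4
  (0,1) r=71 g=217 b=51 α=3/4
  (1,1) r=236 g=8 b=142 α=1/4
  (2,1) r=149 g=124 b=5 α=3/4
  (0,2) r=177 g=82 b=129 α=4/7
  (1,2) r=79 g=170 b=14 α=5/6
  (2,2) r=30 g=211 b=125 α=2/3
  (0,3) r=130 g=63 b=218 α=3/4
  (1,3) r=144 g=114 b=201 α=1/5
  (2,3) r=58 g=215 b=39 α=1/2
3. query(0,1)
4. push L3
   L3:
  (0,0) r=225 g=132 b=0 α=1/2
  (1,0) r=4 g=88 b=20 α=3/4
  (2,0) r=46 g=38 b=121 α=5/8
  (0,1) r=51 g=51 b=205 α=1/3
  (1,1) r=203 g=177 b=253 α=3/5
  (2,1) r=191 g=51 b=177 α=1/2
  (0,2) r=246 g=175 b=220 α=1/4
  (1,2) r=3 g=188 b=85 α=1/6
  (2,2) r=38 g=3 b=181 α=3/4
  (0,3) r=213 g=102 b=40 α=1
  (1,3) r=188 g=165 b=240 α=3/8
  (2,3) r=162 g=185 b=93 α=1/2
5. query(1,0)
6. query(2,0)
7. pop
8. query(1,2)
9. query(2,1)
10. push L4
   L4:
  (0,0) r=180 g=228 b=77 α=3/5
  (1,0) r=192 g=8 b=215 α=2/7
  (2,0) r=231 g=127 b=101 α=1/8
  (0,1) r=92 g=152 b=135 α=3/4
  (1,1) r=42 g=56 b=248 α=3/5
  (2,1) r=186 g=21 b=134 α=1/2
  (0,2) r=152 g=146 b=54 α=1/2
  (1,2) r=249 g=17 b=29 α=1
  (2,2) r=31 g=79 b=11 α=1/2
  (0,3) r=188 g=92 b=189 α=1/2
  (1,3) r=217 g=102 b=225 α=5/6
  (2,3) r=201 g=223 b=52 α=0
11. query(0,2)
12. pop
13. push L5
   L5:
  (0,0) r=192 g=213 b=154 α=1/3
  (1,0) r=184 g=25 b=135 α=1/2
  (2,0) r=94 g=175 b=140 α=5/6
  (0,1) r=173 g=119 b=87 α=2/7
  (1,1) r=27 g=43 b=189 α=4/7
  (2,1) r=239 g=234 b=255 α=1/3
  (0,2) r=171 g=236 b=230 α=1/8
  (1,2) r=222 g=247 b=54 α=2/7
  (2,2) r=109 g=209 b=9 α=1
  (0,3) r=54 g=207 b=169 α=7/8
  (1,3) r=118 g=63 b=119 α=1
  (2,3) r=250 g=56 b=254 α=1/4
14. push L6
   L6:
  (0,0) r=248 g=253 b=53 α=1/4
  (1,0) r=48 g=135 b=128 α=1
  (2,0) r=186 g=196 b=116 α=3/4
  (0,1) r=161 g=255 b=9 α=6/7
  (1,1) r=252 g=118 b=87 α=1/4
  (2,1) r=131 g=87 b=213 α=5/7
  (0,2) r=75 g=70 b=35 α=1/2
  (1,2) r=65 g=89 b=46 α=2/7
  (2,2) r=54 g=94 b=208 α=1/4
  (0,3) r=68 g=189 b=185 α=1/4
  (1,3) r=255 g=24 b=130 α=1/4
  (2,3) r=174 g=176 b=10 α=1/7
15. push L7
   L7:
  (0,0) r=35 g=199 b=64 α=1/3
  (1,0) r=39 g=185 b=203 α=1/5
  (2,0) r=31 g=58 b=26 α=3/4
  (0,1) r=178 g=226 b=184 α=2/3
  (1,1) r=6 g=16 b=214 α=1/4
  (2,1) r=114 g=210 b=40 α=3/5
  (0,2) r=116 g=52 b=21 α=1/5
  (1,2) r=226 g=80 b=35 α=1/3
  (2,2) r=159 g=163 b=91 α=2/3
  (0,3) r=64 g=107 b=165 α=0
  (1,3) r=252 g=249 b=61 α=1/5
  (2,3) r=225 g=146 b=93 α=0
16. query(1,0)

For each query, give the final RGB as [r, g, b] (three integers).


(0,1) stack=L1,L2; from [0,0,0]:
after L1 α=1/2: [175/2, 96, 73/2]
after L2 α=3/4: [601/8, 747/4, 379/8]
rounded: [75, 187, 47]

query (1,0) [L1,L2,L3] — begin 0,0,0
after L1 α=3/5: [636/5, 309/5, 108/5]
after L2 α=1/3: [1952/15, 621/5, 886/15]
after L3 α=3/4: [533/15, 1941/20, 893/30]
= [36, 97, 30]

at x=2,y=0 over L1,L2,L3:
+L1 (α=5/7) → [150/7, 650/7, 400/7]
+L2 (α=3/4) → [1641/28, 551/7, 667/7]
+L3 (α=5/8) → [11363/224, 2983/56, 1559/14]
rounded: [51, 53, 111]

query (1,2) [L1,L2] — begin 0,0,0
+L1 (α=1/8) → [115/4, 61/8, 73/8]
+L2 (α=5/6) → [565/8, 2287/16, 211/16]
= [71, 143, 13]

at x=2,y=1 over L1,L2:
after L1 α=1: [123, 93, 13]
after L2 α=3/4: [285/2, 465/4, 7]
rounded: [142, 116, 7]

query (0,2) [L1,L2,L4] — begin 0,0,0
L1 α=1/2: [77/2, 113, 111/2]
L2 α=4/7: [1647/14, 667/7, 195/2]
L4 α=1/2: [3775/28, 1689/14, 303/4]
= [135, 121, 76]

(1,0) stack=L1,L2,L5,L6,L7; from [0,0,0]:
+L1 (α=3/5) → [636/5, 309/5, 108/5]
+L2 (α=1/3) → [1952/15, 621/5, 886/15]
+L5 (α=1/2) → [2356/15, 373/5, 2911/30]
+L6 (α=1) → [48, 135, 128]
+L7 (α=1/5) → [231/5, 145, 143]
→ [46, 145, 143]


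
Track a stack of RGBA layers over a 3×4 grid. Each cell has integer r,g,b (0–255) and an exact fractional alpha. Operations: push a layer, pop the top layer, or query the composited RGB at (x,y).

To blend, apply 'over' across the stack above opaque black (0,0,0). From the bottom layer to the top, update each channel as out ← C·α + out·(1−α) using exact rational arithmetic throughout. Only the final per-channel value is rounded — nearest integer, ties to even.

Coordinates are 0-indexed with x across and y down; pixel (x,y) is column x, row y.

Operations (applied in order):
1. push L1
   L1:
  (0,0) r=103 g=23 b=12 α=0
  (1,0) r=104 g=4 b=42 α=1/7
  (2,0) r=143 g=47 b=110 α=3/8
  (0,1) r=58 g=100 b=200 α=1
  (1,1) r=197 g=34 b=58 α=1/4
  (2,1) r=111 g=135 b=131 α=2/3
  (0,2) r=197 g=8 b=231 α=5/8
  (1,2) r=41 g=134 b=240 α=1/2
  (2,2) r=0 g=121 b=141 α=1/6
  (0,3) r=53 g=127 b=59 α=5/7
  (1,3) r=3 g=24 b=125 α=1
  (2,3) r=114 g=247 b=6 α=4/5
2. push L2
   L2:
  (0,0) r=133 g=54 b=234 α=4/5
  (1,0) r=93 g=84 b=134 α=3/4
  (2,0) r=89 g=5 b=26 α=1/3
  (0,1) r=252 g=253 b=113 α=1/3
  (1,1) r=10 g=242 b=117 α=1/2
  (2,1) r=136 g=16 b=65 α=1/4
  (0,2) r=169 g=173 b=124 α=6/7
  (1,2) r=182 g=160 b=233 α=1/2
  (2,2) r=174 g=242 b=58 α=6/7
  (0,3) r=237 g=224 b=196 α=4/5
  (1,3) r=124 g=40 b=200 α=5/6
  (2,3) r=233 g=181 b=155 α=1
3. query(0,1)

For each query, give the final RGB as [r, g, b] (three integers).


(0,1) stack=L1,L2; from [0,0,0]:
+L1 (α=1) → [58, 100, 200]
+L2 (α=1/3) → [368/3, 151, 171]
→ [123, 151, 171]


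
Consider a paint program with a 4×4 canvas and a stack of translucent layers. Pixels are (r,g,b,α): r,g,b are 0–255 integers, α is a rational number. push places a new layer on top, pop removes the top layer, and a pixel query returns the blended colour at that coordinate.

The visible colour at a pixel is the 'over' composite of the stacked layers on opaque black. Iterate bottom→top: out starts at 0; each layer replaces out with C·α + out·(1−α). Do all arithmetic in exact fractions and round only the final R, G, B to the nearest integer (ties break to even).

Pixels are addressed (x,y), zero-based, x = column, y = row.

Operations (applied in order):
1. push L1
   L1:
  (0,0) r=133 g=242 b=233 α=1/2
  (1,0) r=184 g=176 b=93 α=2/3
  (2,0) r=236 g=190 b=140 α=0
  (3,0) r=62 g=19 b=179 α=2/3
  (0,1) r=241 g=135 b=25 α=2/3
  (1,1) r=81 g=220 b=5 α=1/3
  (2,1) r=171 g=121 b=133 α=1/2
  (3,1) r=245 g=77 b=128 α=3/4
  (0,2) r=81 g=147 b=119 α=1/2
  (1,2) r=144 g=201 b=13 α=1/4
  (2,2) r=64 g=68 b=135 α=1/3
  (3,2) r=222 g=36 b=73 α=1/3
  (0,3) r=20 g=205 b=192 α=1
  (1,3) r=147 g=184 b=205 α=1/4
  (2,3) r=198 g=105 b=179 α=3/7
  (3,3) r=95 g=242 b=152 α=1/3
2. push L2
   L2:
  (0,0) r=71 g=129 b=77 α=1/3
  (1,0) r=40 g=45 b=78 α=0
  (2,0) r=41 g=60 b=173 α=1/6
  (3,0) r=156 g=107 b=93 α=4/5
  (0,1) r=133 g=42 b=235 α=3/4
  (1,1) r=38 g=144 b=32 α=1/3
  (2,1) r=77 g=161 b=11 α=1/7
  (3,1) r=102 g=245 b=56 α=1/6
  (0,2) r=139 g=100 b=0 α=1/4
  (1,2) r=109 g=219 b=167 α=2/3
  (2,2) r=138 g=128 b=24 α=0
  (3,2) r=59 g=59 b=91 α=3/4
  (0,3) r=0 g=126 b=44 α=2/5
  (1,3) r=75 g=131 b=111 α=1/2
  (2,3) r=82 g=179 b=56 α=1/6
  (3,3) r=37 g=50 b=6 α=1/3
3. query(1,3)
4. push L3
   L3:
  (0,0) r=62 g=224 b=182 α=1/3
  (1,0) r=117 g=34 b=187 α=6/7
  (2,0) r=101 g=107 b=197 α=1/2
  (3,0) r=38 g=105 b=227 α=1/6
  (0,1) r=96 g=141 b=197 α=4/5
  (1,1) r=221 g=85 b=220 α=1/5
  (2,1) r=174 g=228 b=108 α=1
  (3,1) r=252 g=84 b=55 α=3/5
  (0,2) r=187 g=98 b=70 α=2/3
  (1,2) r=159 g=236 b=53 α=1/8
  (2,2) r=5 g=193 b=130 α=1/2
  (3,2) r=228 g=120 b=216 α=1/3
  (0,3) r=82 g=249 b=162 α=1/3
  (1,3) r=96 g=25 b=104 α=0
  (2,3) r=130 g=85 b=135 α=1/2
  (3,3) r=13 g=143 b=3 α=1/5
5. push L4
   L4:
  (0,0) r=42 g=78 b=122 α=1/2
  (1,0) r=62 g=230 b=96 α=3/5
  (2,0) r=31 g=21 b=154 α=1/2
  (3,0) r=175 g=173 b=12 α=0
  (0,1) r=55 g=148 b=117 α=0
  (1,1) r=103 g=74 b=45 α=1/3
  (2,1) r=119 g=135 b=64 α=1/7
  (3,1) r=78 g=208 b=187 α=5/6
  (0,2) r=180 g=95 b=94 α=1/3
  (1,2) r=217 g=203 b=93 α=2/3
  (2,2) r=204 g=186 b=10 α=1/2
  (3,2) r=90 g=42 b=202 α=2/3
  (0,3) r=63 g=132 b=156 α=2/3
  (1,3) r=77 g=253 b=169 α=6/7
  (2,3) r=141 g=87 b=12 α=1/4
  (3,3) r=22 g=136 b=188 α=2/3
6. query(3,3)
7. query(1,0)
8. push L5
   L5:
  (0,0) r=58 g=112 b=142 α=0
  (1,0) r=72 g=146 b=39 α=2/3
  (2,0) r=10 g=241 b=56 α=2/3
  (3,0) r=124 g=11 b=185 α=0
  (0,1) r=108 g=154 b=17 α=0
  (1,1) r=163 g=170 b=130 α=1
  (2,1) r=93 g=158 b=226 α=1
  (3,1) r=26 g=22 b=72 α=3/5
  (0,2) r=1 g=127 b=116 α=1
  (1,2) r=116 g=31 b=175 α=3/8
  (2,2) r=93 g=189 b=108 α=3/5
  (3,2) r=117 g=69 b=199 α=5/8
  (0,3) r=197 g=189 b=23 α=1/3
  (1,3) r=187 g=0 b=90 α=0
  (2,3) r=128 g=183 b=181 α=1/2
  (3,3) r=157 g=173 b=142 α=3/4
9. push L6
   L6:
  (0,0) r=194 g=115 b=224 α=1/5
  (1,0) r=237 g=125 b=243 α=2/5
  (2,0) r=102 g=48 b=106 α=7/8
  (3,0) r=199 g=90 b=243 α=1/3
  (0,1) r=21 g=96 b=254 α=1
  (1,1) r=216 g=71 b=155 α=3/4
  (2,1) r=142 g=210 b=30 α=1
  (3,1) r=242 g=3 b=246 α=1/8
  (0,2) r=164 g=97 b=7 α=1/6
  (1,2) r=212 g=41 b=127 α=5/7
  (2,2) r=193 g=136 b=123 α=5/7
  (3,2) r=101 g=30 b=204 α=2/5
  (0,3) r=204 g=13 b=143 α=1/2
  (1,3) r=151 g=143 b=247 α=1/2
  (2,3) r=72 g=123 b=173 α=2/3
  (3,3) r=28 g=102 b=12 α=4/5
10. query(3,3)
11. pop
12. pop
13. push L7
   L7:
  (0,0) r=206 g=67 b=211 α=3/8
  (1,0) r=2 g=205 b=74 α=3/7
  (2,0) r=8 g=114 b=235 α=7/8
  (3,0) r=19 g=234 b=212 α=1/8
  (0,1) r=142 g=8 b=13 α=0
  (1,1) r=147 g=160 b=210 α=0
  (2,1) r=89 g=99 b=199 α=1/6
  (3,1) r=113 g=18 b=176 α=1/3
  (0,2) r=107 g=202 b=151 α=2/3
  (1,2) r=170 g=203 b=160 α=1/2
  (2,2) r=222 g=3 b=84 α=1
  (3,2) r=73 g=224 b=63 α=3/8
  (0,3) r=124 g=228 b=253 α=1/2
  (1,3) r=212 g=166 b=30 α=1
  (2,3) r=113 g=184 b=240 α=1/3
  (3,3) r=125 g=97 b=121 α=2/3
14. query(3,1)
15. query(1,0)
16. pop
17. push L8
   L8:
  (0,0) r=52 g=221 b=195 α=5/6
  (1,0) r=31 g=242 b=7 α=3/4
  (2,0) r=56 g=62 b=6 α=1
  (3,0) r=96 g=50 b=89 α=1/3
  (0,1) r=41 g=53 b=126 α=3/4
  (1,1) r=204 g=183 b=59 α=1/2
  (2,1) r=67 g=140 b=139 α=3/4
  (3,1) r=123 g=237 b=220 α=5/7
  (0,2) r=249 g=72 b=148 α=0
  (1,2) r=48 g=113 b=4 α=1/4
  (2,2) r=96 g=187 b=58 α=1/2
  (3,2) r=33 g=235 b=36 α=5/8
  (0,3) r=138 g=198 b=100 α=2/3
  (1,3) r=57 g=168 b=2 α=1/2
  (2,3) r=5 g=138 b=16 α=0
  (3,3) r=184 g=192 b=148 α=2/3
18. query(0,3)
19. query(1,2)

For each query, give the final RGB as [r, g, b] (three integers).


at x=1,y=3 over L1,L2:
+L1 (α=1/4) → [147/4, 46, 205/4]
+L2 (α=1/2) → [447/8, 177/2, 649/8]
= [56, 88, 81]

(3,3) stack=L1,L2,L3,L4; from [0,0,0]:
after L1 α=1/3: [95/3, 242/3, 152/3]
after L2 α=1/3: [301/9, 634/9, 322/9]
after L3 α=1/5: [1321/45, 3823/45, 263/9]
after L4 α=2/3: [3301/135, 16063/135, 3647/27]
→ [24, 119, 135]

at x=1,y=0 over L1,L2,L3,L4:
+L1 (α=2/3) → [368/3, 352/3, 62]
+L2 (α=0) → [368/3, 352/3, 62]
+L3 (α=6/7) → [2474/21, 964/21, 1184/7]
+L4 (α=3/5) → [8854/105, 16418/105, 4384/35]
rounded: [84, 156, 125]

at x=3,y=3 over L1,L2,L3,L4,L5,L6:
after L1 α=1/3: [95/3, 242/3, 152/3]
after L2 α=1/3: [301/9, 634/9, 322/9]
after L3 α=1/5: [1321/45, 3823/45, 263/9]
after L4 α=2/3: [3301/135, 16063/135, 3647/27]
after L5 α=3/4: [33443/270, 21532/135, 15149/108]
after L6 α=4/5: [63683/1350, 76612/675, 20333/540]
rounded: [47, 113, 38]

at x=3,y=1 over L1,L2,L3,L4,L7:
L1 α=3/4: [735/4, 231/4, 96]
L2 α=1/6: [1361/8, 2135/24, 268/3]
L3 α=3/5: [877/4, 5159/60, 1031/15]
L4 α=5/6: [2437/24, 67559/360, 7528/45]
L7 α=1/3: [3793/36, 70799/540, 22976/135]
rounded: [105, 131, 170]

query (1,0) [L1,L2,L3,L4,L7] — begin 0,0,0
L1 α=2/3: [368/3, 352/3, 62]
L2 α=0: [368/3, 352/3, 62]
L3 α=6/7: [2474/21, 964/21, 1184/7]
L4 α=3/5: [8854/105, 16418/105, 4384/35]
L7 α=3/7: [36046/735, 130247/735, 25306/245]
rounded: [49, 177, 103]

(0,3) stack=L1,L2,L3,L4,L8; from [0,0,0]:
L1 α=1: [20, 205, 192]
L2 α=2/5: [12, 867/5, 664/5]
L3 α=1/3: [106/3, 993/5, 2138/15]
L4 α=2/3: [484/9, 771/5, 6818/45]
L8 α=2/3: [2968/27, 917/5, 15818/135]
= [110, 183, 117]

at x=1,y=2 over L1,L2,L3,L4,L8:
L1 α=1/4: [36, 201/4, 13/4]
L2 α=2/3: [254/3, 651/4, 1349/12]
L3 α=1/8: [2255/24, 5501/32, 10079/96]
L4 α=2/3: [12671/72, 18493/96, 27935/288]
L8 α=1/4: [13823/96, 22109/128, 28319/384]
→ [144, 173, 74]


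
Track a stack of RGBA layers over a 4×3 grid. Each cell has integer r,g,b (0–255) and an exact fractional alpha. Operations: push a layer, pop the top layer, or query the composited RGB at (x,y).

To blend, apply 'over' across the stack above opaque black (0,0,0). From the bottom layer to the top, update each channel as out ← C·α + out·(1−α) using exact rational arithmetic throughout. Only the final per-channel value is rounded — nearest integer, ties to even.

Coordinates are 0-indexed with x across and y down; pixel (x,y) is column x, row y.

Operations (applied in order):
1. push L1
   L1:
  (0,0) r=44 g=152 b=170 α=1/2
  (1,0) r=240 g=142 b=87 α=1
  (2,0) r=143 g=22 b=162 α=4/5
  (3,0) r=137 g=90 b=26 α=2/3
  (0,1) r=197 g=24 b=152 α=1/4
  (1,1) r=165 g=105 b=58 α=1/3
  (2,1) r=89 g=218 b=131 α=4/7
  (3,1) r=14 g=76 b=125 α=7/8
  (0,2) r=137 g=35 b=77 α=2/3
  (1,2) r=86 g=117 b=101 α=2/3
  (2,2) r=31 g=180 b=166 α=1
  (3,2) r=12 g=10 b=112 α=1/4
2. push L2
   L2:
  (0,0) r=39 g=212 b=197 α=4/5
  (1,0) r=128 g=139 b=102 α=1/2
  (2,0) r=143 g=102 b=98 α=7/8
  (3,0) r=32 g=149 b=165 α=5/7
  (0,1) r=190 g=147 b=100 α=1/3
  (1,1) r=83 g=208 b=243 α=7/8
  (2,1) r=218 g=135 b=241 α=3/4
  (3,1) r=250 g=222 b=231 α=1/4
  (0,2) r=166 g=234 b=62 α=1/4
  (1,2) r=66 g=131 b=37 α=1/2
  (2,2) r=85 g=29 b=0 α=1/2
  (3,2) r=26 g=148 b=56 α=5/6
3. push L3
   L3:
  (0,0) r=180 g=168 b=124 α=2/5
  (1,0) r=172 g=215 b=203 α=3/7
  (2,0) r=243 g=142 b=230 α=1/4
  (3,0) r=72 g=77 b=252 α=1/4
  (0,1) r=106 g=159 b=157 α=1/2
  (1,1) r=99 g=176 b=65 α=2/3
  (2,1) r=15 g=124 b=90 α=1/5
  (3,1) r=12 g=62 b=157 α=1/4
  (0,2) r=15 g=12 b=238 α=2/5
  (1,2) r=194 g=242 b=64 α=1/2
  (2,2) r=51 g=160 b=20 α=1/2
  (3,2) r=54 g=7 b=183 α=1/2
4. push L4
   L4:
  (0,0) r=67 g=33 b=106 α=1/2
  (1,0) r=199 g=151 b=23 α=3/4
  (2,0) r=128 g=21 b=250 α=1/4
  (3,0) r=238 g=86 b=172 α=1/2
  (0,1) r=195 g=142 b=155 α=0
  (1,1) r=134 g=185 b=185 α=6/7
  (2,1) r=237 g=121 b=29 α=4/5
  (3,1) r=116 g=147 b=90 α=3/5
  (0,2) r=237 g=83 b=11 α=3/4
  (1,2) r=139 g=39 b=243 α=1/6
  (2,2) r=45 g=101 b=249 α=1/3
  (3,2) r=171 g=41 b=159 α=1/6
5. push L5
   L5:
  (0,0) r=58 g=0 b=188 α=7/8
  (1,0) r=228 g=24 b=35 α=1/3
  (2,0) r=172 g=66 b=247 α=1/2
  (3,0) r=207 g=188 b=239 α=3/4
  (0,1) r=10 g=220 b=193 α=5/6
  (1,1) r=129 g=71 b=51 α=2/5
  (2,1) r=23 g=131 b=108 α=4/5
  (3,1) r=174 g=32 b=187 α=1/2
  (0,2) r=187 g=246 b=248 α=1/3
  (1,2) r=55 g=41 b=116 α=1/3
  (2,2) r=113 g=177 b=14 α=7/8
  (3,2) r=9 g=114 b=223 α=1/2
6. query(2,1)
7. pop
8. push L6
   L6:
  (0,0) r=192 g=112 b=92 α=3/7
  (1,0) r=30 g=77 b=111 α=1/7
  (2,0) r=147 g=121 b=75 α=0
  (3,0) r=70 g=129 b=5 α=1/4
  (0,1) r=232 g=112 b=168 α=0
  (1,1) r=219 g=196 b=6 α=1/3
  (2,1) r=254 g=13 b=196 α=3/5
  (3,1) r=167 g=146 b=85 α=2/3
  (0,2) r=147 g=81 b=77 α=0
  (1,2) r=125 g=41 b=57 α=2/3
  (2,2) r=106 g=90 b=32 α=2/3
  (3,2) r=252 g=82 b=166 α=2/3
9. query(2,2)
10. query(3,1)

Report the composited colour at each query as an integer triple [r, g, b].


at x=2,y=1 over L1,L2,L3,L4,L5:
after L1 α=4/7: [356/7, 872/7, 524/7]
after L2 α=3/4: [2467/14, 3707/28, 5585/28]
after L3 α=1/5: [5039/35, 915/7, 1243/7]
after L4 α=4/5: [38219/175, 4303/35, 411/7]
after L5 α=4/5: [54319/875, 22643/175, 687/7]
rounded: [62, 129, 98]

(2,2) stack=L1,L2,L3,L4,L6; from [0,0,0]:
after L1 α=1: [31, 180, 166]
after L2 α=1/2: [58, 209/2, 83]
after L3 α=1/2: [109/2, 529/4, 103/2]
after L4 α=1/3: [154/3, 731/6, 352/3]
after L6 α=2/3: [790/9, 1811/18, 544/9]
→ [88, 101, 60]

at x=3,y=1 over L1,L2,L3,L4,L6:
+L1 (α=7/8) → [49/4, 133/2, 875/8]
+L2 (α=1/4) → [1147/16, 843/8, 4473/32]
+L3 (α=1/4) → [3633/64, 3025/32, 18443/128]
+L4 (α=3/5) → [14769/160, 10081/80, 35723/320]
+L6 (α=2/3) → [68209/480, 11147/80, 30041/320]
→ [142, 139, 94]


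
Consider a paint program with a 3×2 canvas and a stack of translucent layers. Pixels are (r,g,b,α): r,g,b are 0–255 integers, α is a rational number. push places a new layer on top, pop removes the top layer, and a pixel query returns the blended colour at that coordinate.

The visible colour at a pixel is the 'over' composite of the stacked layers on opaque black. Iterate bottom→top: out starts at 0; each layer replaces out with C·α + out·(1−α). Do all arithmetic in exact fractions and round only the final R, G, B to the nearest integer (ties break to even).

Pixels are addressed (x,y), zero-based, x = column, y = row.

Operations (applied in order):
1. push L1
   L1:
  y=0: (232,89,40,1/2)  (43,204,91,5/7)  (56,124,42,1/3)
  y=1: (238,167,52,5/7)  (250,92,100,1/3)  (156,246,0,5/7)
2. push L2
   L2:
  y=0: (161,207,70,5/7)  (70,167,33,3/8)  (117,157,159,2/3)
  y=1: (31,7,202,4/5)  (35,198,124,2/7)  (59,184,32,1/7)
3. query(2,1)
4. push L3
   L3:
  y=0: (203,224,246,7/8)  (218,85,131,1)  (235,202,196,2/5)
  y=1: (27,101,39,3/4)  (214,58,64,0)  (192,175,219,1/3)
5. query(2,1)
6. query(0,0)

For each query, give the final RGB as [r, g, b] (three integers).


(2,1) stack=L1,L2; from [0,0,0]:
after L1 α=5/7: [780/7, 1230/7, 0]
after L2 α=1/7: [5093/49, 8668/49, 32/7]
→ [104, 177, 5]

(2,1) stack=L1,L2,L3; from [0,0,0]:
+L1 (α=5/7) → [780/7, 1230/7, 0]
+L2 (α=1/7) → [5093/49, 8668/49, 32/7]
+L3 (α=1/3) → [19594/147, 8637/49, 1597/21]
→ [133, 176, 76]

(0,0) stack=L1,L2,L3; from [0,0,0]:
L1 α=1/2: [116, 89/2, 20]
L2 α=5/7: [1037/7, 1124/7, 390/7]
L3 α=7/8: [1373/7, 3025/14, 3111/14]
= [196, 216, 222]


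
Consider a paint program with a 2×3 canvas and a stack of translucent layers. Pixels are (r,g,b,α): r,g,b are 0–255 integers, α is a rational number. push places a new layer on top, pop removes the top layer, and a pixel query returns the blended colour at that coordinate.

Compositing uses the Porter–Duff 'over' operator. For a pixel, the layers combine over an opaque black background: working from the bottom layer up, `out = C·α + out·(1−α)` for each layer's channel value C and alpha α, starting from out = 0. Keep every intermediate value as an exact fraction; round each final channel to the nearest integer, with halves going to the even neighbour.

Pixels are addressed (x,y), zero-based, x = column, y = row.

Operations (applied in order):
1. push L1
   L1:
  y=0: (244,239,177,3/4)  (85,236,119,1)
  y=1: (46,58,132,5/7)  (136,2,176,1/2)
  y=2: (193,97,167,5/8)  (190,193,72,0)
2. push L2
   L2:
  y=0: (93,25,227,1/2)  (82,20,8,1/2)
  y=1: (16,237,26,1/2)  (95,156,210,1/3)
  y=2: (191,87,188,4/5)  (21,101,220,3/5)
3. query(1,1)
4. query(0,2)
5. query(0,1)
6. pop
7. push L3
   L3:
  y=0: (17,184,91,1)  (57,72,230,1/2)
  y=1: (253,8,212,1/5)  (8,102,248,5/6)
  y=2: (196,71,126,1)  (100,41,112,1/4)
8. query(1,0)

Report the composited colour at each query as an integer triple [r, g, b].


at x=1,y=1 over L1,L2:
after L1 α=1/2: [68, 1, 88]
after L2 α=1/3: [77, 158/3, 386/3]
rounded: [77, 53, 129]

query (0,2) [L1,L2] — begin 0,0,0
L1 α=5/8: [965/8, 485/8, 835/8]
L2 α=4/5: [7077/40, 3269/40, 6851/40]
→ [177, 82, 171]

at x=0,y=1 over L1,L2:
L1 α=5/7: [230/7, 290/7, 660/7]
L2 α=1/2: [171/7, 1949/14, 421/7]
= [24, 139, 60]

query (1,0) [L1,L3] — begin 0,0,0
after L1 α=1: [85, 236, 119]
after L3 α=1/2: [71, 154, 349/2]
= [71, 154, 174]


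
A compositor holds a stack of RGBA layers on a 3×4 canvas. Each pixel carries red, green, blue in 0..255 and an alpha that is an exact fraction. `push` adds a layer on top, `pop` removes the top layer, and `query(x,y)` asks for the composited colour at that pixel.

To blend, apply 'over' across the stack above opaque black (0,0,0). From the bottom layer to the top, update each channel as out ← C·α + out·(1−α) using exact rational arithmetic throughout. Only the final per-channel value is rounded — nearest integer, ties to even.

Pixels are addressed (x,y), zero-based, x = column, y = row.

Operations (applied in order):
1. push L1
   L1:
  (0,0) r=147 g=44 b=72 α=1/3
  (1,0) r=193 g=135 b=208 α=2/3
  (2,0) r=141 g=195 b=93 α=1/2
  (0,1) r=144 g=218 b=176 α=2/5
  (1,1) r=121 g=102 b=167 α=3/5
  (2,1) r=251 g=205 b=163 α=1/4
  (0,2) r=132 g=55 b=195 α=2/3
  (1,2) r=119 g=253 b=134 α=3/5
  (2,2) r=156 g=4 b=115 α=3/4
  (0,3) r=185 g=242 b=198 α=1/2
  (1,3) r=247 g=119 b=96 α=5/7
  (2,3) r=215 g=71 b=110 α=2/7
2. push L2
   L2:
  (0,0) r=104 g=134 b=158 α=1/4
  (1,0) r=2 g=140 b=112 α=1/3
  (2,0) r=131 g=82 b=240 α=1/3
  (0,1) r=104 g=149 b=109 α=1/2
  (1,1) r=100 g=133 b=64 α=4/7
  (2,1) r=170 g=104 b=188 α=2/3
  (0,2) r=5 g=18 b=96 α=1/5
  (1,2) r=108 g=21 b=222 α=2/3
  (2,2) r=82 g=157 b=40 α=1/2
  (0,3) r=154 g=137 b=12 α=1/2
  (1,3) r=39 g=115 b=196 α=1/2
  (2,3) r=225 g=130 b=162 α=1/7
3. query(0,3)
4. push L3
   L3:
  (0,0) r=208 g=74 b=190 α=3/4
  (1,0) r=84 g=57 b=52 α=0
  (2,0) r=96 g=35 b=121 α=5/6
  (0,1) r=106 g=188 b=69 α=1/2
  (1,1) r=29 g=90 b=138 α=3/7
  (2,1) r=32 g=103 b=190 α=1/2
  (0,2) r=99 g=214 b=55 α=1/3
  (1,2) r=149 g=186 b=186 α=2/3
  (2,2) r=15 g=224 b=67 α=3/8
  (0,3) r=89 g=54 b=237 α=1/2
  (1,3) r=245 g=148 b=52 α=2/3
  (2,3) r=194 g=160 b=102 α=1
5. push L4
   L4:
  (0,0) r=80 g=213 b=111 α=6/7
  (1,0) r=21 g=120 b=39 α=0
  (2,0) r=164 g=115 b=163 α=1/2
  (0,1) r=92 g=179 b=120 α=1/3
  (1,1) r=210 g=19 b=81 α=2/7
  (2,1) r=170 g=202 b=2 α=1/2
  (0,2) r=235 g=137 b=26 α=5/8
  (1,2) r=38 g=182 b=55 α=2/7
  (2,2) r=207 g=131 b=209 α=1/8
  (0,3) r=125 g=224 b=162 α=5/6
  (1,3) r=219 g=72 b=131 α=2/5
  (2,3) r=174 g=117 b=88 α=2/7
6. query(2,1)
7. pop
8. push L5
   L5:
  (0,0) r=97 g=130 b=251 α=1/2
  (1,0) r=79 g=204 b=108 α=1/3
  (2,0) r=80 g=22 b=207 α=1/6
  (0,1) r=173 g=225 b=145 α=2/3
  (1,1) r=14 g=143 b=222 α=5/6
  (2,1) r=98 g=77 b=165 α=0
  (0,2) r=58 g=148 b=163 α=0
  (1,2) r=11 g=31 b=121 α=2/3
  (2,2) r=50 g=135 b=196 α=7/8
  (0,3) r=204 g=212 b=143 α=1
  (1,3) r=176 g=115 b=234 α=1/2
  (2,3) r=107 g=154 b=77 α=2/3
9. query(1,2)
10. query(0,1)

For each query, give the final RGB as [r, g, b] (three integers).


query (0,3) [L1,L2] — begin 0,0,0
after L1 α=1/2: [185/2, 121, 99]
after L2 α=1/2: [493/4, 129, 111/2]
= [123, 129, 56]

(2,1) stack=L1,L2,L3,L4; from [0,0,0]:
+L1 (α=1/4) → [251/4, 205/4, 163/4]
+L2 (α=2/3) → [537/4, 1037/12, 1667/12]
+L3 (α=1/2) → [665/8, 2273/24, 3947/24]
+L4 (α=1/2) → [2025/16, 7121/48, 3995/48]
= [127, 148, 83]

query (1,2) [L1,L2,L3,L5] — begin 0,0,0
L1 α=3/5: [357/5, 759/5, 402/5]
L2 α=2/3: [479/5, 323/5, 874/5]
L3 α=2/3: [1969/15, 2183/15, 2734/15]
L5 α=2/3: [2299/45, 3113/45, 6364/45]
→ [51, 69, 141]

(0,1) stack=L1,L2,L3,L5; from [0,0,0]:
after L1 α=2/5: [288/5, 436/5, 352/5]
after L2 α=1/2: [404/5, 1181/10, 897/10]
after L3 α=1/2: [467/5, 3061/20, 1587/20]
after L5 α=2/3: [2197/15, 12061/60, 7387/60]
= [146, 201, 123]


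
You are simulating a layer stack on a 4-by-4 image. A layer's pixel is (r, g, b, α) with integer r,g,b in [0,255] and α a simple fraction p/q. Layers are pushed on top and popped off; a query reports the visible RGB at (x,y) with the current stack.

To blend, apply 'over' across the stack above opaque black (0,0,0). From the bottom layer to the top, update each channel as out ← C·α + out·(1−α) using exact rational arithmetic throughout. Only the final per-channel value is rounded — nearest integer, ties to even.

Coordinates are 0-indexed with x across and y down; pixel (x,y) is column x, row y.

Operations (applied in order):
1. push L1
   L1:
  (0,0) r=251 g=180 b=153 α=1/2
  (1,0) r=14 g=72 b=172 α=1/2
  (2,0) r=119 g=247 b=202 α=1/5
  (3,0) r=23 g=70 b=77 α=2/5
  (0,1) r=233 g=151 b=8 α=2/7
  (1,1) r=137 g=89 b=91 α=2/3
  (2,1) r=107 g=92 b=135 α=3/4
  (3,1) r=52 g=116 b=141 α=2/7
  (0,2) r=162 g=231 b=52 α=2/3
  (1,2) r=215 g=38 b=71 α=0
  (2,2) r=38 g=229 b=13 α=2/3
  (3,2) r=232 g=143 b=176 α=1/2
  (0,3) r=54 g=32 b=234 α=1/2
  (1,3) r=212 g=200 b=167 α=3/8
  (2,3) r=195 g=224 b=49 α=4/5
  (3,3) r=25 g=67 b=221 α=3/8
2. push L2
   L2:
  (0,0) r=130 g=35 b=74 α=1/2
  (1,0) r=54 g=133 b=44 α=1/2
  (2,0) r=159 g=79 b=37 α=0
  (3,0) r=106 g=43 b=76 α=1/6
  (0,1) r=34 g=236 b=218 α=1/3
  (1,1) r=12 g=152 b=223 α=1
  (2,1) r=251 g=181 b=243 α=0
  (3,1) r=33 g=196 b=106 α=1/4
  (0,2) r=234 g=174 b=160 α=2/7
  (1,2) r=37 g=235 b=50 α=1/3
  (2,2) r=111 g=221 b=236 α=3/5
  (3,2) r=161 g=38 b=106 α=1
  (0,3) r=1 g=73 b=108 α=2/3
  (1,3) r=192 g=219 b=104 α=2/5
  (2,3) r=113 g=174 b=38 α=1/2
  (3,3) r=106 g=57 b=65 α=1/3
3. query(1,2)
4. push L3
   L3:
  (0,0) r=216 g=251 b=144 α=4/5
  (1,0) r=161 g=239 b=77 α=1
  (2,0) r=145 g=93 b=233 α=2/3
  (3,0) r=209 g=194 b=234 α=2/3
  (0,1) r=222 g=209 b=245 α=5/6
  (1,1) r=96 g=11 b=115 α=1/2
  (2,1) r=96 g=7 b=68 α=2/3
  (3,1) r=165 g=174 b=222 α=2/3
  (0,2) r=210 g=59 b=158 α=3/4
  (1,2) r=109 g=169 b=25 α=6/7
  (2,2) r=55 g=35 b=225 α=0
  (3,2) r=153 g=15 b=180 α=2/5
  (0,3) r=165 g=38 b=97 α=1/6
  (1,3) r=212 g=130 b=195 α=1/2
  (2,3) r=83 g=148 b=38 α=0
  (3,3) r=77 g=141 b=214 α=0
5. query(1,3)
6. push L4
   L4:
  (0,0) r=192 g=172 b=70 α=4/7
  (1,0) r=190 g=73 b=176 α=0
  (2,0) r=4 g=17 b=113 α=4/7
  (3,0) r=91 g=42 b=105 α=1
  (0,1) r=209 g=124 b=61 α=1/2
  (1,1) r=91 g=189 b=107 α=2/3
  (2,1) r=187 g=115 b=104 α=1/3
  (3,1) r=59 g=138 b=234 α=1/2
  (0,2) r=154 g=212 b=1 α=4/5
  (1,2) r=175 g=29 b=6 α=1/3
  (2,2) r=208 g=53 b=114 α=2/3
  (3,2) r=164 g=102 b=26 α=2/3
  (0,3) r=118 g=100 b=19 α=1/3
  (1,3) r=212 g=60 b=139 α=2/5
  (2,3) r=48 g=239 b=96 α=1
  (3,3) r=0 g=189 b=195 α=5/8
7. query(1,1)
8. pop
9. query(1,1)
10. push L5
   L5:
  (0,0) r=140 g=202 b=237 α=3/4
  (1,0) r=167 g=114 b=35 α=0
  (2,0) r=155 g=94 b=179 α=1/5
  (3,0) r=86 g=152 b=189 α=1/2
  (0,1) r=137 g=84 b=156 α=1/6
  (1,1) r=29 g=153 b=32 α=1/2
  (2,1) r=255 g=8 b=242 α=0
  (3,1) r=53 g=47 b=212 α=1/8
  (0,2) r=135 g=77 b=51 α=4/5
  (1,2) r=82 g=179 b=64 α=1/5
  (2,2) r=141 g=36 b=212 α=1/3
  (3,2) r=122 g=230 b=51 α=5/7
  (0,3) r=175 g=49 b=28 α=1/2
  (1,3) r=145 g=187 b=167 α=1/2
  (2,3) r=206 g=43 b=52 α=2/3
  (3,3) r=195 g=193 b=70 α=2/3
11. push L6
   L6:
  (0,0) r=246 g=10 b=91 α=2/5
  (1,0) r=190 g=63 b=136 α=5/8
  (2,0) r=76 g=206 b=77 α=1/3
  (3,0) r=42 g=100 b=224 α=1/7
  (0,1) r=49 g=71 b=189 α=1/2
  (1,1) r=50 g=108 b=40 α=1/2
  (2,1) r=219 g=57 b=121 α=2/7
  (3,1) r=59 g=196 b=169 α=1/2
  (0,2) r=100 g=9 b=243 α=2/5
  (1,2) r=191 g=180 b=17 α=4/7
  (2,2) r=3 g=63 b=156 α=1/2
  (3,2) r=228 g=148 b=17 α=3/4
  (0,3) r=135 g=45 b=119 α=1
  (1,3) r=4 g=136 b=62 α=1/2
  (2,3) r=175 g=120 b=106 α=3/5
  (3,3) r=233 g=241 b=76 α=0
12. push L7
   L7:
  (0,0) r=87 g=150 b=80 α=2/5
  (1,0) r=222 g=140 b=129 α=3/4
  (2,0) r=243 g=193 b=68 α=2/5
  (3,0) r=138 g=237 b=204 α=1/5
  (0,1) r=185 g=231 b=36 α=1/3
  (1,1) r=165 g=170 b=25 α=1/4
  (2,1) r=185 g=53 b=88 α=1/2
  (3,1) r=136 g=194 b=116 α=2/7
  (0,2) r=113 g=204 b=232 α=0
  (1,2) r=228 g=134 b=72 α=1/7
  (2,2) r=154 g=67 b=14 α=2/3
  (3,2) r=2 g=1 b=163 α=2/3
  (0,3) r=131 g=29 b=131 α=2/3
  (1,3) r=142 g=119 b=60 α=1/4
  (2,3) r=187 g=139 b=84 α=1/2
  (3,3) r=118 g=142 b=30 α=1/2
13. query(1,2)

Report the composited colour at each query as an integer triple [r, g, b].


(1,2) stack=L1,L2; from [0,0,0]:
+L1 (α=0) → [0, 0, 0]
+L2 (α=1/3) → [37/3, 235/3, 50/3]
rounded: [12, 78, 17]

at x=1,y=3 over L1,L2,L3:
L1 α=3/8: [159/2, 75, 501/8]
L2 α=2/5: [249/2, 663/5, 3167/40]
L3 α=1/2: [673/4, 1313/10, 10967/80]
rounded: [168, 131, 137]

at x=1,y=1 over L1,L2,L3,L4:
L1 α=2/3: [274/3, 178/3, 182/3]
L2 α=1: [12, 152, 223]
L3 α=1/2: [54, 163/2, 169]
L4 α=2/3: [236/3, 919/6, 383/3]
rounded: [79, 153, 128]

(1,1) stack=L1,L2,L3; from [0,0,0]:
after L1 α=2/3: [274/3, 178/3, 182/3]
after L2 α=1: [12, 152, 223]
after L3 α=1/2: [54, 163/2, 169]
→ [54, 82, 169]

(1,2) stack=L1,L2,L3,L5,L6,L7; from [0,0,0]:
+L1 (α=0) → [0, 0, 0]
+L2 (α=1/3) → [37/3, 235/3, 50/3]
+L3 (α=6/7) → [1999/21, 3277/21, 500/21]
+L5 (α=1/5) → [9718/105, 16867/105, 3344/105]
+L6 (α=4/7) → [36458/245, 42067/245, 5724/245]
+L7 (α=1/7) → [274608/1715, 285232/1715, 51984/1715]
= [160, 166, 30]


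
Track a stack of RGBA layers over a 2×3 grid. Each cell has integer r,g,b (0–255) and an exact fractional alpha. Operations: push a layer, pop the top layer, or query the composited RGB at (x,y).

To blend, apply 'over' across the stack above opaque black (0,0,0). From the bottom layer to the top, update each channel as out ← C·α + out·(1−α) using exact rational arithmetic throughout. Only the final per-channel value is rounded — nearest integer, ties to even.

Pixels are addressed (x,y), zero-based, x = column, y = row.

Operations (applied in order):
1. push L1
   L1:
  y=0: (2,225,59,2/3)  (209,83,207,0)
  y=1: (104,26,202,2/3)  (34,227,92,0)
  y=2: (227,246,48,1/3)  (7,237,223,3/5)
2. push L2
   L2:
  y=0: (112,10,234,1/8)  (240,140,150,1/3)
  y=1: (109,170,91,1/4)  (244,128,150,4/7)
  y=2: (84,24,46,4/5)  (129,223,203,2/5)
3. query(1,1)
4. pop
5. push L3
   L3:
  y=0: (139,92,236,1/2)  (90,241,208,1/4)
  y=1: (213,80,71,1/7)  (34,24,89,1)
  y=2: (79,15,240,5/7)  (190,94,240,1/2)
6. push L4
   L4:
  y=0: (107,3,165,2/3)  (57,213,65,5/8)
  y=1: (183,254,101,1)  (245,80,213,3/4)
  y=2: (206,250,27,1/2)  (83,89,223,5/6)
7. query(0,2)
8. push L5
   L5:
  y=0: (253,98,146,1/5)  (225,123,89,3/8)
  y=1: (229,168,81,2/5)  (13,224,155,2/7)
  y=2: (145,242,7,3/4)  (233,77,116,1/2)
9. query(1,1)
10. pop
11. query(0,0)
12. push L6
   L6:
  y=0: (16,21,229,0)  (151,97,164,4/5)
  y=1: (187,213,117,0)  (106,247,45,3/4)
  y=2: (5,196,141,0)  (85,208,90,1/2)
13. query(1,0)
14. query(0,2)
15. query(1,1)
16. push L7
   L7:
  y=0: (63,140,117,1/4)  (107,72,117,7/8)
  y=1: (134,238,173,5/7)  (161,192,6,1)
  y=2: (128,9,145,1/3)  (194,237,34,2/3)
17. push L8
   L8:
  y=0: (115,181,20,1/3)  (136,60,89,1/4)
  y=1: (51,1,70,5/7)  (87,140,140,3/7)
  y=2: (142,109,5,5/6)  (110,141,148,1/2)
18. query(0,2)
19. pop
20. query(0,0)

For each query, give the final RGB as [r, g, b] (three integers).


query (1,1) [L1,L2] — begin 0,0,0
+L1 (α=0) → [0, 0, 0]
+L2 (α=4/7) → [976/7, 512/7, 600/7]
= [139, 73, 86]

(0,2) stack=L1,L3,L4; from [0,0,0]:
L1 α=1/3: [227/3, 82, 16]
L3 α=5/7: [1639/21, 239/7, 176]
L4 α=1/2: [5965/42, 1989/14, 203/2]
rounded: [142, 142, 102]

query (1,1) [L1,L3,L4,L5] — begin 0,0,0
+L1 (α=0) → [0, 0, 0]
+L3 (α=1) → [34, 24, 89]
+L4 (α=3/4) → [769/4, 66, 182]
+L5 (α=2/7) → [3949/28, 778/7, 1220/7]
= [141, 111, 174]

(0,0) stack=L1,L3,L4; from [0,0,0]:
+L1 (α=2/3) → [4/3, 150, 118/3]
+L3 (α=1/2) → [421/6, 121, 413/3]
+L4 (α=2/3) → [1705/18, 127/3, 1403/9]
= [95, 42, 156]

(1,0) stack=L1,L3,L4,L6; from [0,0,0]:
after L1 α=0: [0, 0, 0]
after L3 α=1/4: [45/2, 241/4, 52]
after L4 α=5/8: [705/16, 4983/32, 481/8]
after L6 α=4/5: [10369/80, 17399/160, 5729/40]
rounded: [130, 109, 143]

query (0,2) [L1,L3,L4,L6] — begin 0,0,0
after L1 α=1/3: [227/3, 82, 16]
after L3 α=5/7: [1639/21, 239/7, 176]
after L4 α=1/2: [5965/42, 1989/14, 203/2]
after L6 α=0: [5965/42, 1989/14, 203/2]
rounded: [142, 142, 102]

(1,1) stack=L1,L3,L4,L6; from [0,0,0]:
+L1 (α=0) → [0, 0, 0]
+L3 (α=1) → [34, 24, 89]
+L4 (α=3/4) → [769/4, 66, 182]
+L6 (α=3/4) → [2041/16, 807/4, 317/4]
rounded: [128, 202, 79]

at x=0,y=2 over L1,L3,L4,L6,L7,L8:
+L1 (α=1/3) → [227/3, 82, 16]
+L3 (α=5/7) → [1639/21, 239/7, 176]
+L4 (α=1/2) → [5965/42, 1989/14, 203/2]
+L6 (α=0) → [5965/42, 1989/14, 203/2]
+L7 (α=1/3) → [8653/63, 684/7, 116]
+L8 (α=5/6) → [53383/378, 4499/42, 47/2]
= [141, 107, 24]

(0,0) stack=L1,L3,L4,L6,L7; from [0,0,0]:
L1 α=2/3: [4/3, 150, 118/3]
L3 α=1/2: [421/6, 121, 413/3]
L4 α=2/3: [1705/18, 127/3, 1403/9]
L6 α=0: [1705/18, 127/3, 1403/9]
L7 α=1/4: [2083/24, 267/4, 877/6]
rounded: [87, 67, 146]


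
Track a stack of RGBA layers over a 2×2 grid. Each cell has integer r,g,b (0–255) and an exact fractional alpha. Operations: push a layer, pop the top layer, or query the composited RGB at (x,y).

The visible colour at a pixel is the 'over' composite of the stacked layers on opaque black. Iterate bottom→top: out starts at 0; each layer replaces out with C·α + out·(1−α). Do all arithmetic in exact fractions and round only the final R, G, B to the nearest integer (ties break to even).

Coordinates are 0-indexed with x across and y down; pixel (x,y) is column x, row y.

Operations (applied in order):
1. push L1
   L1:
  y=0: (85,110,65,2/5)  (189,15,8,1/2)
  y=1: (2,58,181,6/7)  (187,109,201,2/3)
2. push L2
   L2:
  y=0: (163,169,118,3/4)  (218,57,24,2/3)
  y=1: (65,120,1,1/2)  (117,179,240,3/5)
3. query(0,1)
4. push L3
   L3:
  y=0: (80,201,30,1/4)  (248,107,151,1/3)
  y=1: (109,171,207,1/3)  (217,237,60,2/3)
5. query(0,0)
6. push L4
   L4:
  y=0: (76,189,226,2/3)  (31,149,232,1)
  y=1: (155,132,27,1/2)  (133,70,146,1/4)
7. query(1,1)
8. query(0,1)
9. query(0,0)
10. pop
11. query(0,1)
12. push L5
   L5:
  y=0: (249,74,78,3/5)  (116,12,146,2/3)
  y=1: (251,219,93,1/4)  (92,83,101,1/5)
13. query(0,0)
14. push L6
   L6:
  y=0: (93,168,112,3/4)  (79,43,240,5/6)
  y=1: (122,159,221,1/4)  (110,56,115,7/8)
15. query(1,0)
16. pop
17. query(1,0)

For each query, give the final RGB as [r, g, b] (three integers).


at x=0,y=1 over L1,L2:
after L1 α=6/7: [12/7, 348/7, 1086/7]
after L2 α=1/2: [467/14, 594/7, 1093/14]
rounded: [33, 85, 78]

query (0,0) [L1,L2,L3] — begin 0,0,0
after L1 α=2/5: [34, 44, 26]
after L2 α=3/4: [523/4, 551/4, 95]
after L3 α=1/4: [1889/16, 2457/16, 315/4]
rounded: [118, 154, 79]

(1,1) stack=L1,L2,L3,L4; from [0,0,0]:
+L1 (α=2/3) → [374/3, 218/3, 134]
+L2 (α=3/5) → [1801/15, 2047/15, 988/5]
+L3 (α=2/3) → [8311/45, 9157/45, 1588/15]
+L4 (α=1/4) → [5153/30, 10207/60, 1159/10]
rounded: [172, 170, 116]

(0,1) stack=L1,L2,L3,L4; from [0,0,0]:
after L1 α=6/7: [12/7, 348/7, 1086/7]
after L2 α=1/2: [467/14, 594/7, 1093/14]
after L3 α=1/3: [410/7, 795/7, 2542/21]
after L4 α=1/2: [1495/14, 1719/14, 3109/42]
rounded: [107, 123, 74]

at x=0,y=0 over L1,L2,L3,L4:
after L1 α=2/5: [34, 44, 26]
after L2 α=3/4: [523/4, 551/4, 95]
after L3 α=1/4: [1889/16, 2457/16, 315/4]
after L4 α=2/3: [4321/48, 2835/16, 2123/12]
→ [90, 177, 177]

query (0,1) [L1,L2,L3] — begin 0,0,0
+L1 (α=6/7) → [12/7, 348/7, 1086/7]
+L2 (α=1/2) → [467/14, 594/7, 1093/14]
+L3 (α=1/3) → [410/7, 795/7, 2542/21]
→ [59, 114, 121]

query (0,0) [L1,L2,L3,L5] — begin 0,0,0
+L1 (α=2/5) → [34, 44, 26]
+L2 (α=3/4) → [523/4, 551/4, 95]
+L3 (α=1/4) → [1889/16, 2457/16, 315/4]
+L5 (α=3/5) → [1573/8, 4233/40, 783/10]
rounded: [197, 106, 78]

(1,0) stack=L1,L2,L3,L5,L6; from [0,0,0]:
+L1 (α=1/2) → [189/2, 15/2, 4]
+L2 (α=2/3) → [1061/6, 81/2, 52/3]
+L3 (α=1/3) → [1805/9, 188/3, 557/9]
+L5 (α=2/3) → [3893/27, 260/9, 3185/27]
+L6 (α=5/6) → [7279/81, 2195/54, 35585/162]
→ [90, 41, 220]

(1,0) stack=L1,L2,L3,L5; from [0,0,0]:
after L1 α=1/2: [189/2, 15/2, 4]
after L2 α=2/3: [1061/6, 81/2, 52/3]
after L3 α=1/3: [1805/9, 188/3, 557/9]
after L5 α=2/3: [3893/27, 260/9, 3185/27]
rounded: [144, 29, 118]
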